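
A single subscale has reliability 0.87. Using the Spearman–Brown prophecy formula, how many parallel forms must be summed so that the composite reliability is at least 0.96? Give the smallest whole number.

k ≥ ρ*(1−ρ₁)/(ρ₁(1−ρ*)) = 0.96·0.13 / (0.87·0.04) = 3.586.
Smallest integer k = 4.

4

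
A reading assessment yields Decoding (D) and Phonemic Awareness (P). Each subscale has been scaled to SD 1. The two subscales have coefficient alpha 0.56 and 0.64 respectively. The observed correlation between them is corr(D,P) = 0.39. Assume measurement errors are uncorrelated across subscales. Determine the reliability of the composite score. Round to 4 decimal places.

Var(D+P) = 2 + 2·[0.39] = 2 + 0.78 = 2.78.
With uncorrelated errors the cross-covariances are all true-score covariance, so they carry over unchanged; only the diagonal terms shrink to ρᵢσᵢ².
True-score variance = [0.56 + 0.64] + 0.78 = 1.2 + 0.78 = 1.98.
Reliability = 1.98 / 2.78 = 0.7122.

0.7122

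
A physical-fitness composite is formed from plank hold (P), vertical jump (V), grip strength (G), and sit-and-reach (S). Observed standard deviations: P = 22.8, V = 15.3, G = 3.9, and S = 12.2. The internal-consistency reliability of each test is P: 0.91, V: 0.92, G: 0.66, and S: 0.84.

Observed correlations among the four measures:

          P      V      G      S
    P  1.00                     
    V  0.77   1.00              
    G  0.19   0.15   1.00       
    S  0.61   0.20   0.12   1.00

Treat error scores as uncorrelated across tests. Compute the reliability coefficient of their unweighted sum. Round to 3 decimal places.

Var(P+V+G+S) = 22.8² + 15.3² + 3.9² + 12.2² + 2·[22.8·15.3·0.77 + 22.8·3.9·0.19 + 22.8·12.2·0.61 + 15.3·3.9·0.15 + 15.3·12.2·0.20 + 3.9·12.2·0.12] = 917.98 + 1014.34 = 1932.32.
With uncorrelated errors the cross-covariances are all true-score covariance, so they carry over unchanged; only the diagonal terms shrink to ρᵢσᵢ².
True-score variance = [22.8²·0.91 + 15.3²·0.92 + 3.9²·0.66 + 12.2²·0.84] + 1014.34 = 823.481 + 1014.34 = 1837.82.
Reliability = 1837.82 / 1932.32 = 0.951.

0.951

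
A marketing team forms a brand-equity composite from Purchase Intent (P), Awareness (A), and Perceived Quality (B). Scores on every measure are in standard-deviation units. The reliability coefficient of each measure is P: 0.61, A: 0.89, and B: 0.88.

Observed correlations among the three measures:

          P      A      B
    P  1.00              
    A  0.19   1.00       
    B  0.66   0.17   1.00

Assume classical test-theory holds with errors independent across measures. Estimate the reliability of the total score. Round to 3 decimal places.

0.877

Var(P+A+B) = 3 + 2·[0.19 + 0.66 + 0.17] = 3 + 2.04 = 5.04.
Under uncorrelated errors the observed covariances equal the true-score covariances, so only the own-variance terms attenuate.
True-score variance = [0.61 + 0.89 + 0.88] + 2.04 = 2.38 + 2.04 = 4.42.
Reliability = 4.42 / 5.04 = 0.877.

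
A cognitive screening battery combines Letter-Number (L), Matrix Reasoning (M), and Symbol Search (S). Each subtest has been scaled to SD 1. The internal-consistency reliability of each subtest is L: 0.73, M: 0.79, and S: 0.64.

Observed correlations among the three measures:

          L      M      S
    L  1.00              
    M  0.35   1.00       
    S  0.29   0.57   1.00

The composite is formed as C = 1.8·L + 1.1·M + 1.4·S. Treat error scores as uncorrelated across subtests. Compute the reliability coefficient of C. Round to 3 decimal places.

0.833

Var(C) = 1.8² + 1.1² + 1.4² + 2·[1.98·0.35 + 2.52·0.29 + 1.54·0.57] = 6.41 + 4.6032 = 11.0132.
Under uncorrelated errors the observed covariances equal the true-score covariances, so only the own-variance terms attenuate.
True-score variance = [1.8²·0.73 + 1.1²·0.79 + 1.4²·0.64] + 4.6032 = 4.5755 + 4.6032 = 9.1787.
Reliability = 9.1787 / 11.0132 = 0.833.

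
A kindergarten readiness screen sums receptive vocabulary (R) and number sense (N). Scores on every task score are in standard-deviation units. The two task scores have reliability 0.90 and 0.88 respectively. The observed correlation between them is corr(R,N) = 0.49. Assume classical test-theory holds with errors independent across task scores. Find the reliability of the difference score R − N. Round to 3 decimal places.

Var(R−N) = 1 + 1 − 2·0.49 = 2 − 0.98 = 1.02.
With uncorrelated errors the cross-covariances are all true-score covariance, so they carry over unchanged; only the diagonal terms shrink to ρᵢσᵢ².
True-score variance = [0.90 + 0.88] − 0.98 = 1.78 − 0.98 = 0.8.
Reliability = 0.8 / 1.02 = 0.784.

0.784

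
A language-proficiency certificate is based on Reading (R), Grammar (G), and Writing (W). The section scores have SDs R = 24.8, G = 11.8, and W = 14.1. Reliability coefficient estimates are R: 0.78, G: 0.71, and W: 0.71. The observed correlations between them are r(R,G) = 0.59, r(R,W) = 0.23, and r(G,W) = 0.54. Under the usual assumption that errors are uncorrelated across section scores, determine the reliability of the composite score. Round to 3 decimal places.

0.858

Var(R+G+W) = 24.8² + 11.8² + 14.1² + 2·[24.8·11.8·0.59 + 24.8·14.1·0.23 + 11.8·14.1·0.54] = 953.09 + 685.858 = 1638.95.
Under uncorrelated errors the observed covariances equal the true-score covariances, so only the own-variance terms attenuate.
True-score variance = [24.8²·0.78 + 11.8²·0.71 + 14.1²·0.71] + 685.858 = 719.747 + 685.858 = 1405.61.
Reliability = 1405.61 / 1638.95 = 0.858.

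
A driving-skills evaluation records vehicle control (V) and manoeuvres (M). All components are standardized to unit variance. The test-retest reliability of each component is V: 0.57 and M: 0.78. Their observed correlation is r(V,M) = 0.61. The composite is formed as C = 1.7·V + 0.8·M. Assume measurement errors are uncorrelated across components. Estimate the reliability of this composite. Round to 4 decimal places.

0.7334

Var(C) = 1.7² + 0.8² + 2·[1.36·0.61] = 3.53 + 1.6592 = 5.1892.
Under uncorrelated errors the observed covariances equal the true-score covariances, so only the own-variance terms attenuate.
True-score variance = [1.7²·0.57 + 0.8²·0.78] + 1.6592 = 2.1465 + 1.6592 = 3.8057.
Reliability = 3.8057 / 5.1892 = 0.7334.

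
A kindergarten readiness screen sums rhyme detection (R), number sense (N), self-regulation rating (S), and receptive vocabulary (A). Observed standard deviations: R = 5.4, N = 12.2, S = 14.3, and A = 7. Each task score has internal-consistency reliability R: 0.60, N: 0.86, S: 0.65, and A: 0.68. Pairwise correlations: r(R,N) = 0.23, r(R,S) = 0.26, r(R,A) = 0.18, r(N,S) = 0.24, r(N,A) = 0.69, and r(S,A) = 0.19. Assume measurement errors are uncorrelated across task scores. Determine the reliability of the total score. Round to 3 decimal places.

0.841

Var(R+N+S+A) = 5.4² + 12.2² + 14.3² + 7² + 2·[5.4·12.2·0.23 + 5.4·14.3·0.26 + 5.4·7·0.18 + 12.2·14.3·0.24 + 12.2·7·0.69 + 14.3·7·0.19] = 431.49 + 323.698 = 755.188.
Under uncorrelated errors the observed covariances equal the true-score covariances, so only the own-variance terms attenuate.
True-score variance = [5.4²·0.60 + 12.2²·0.86 + 14.3²·0.65 + 7²·0.68] + 323.698 = 311.737 + 323.698 = 635.435.
Reliability = 635.435 / 755.188 = 0.841.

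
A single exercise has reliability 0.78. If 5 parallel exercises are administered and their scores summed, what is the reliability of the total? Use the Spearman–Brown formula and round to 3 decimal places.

ρ_k = kρ / (1 + (k−1)ρ) = 5·0.78 / (1 + 4·0.78) = 3.900 / 4.120 = 0.947.

0.947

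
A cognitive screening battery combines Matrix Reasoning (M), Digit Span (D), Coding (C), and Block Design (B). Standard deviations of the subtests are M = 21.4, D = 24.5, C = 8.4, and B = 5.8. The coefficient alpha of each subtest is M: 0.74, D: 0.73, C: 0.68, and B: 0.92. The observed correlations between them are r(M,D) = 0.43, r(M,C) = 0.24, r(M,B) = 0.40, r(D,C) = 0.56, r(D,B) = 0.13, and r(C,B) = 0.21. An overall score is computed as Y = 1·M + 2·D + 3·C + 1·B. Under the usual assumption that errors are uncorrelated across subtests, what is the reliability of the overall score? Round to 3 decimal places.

Var(Y) = 21.4² + 2²·24.5² + 3²·8.4² + 5.8² + 2·[2·21.4·24.5·0.43 + 3·21.4·8.4·0.24 + 21.4·5.8·0.40 + 6·24.5·8.4·0.56 + 2·24.5·5.8·0.13 + 3·8.4·5.8·0.21] = 3527.64 + 2778.2 = 6305.84.
Under uncorrelated errors the observed covariances equal the true-score covariances, so only the own-variance terms attenuate.
True-score variance = [21.4²·0.74 + 2²·24.5²·0.73 + 3²·8.4²·0.68 + 5.8²·0.92] + 2778.2 = 2554.4 + 2778.2 = 5332.6.
Reliability = 5332.6 / 6305.84 = 0.846.

0.846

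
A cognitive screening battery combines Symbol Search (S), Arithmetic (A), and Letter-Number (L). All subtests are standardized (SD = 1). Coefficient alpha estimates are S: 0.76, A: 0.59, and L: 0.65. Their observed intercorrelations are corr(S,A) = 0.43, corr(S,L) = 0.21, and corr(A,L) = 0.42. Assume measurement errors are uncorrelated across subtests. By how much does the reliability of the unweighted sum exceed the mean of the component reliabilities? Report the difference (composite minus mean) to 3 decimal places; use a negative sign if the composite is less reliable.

Var(sum) = 3 + 2.12 = 5.12; true-score variance = 2 + 2.12 = 4.12; composite reliability = 0.8047.
Mean component reliability = 0.6667.
Difference = 0.8047 − 0.6667 = 0.138.

0.138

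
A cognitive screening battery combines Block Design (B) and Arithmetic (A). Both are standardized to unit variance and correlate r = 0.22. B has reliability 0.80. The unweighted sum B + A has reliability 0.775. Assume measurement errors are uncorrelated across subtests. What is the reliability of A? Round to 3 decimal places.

Var(B+A) = 2 + 2·0.22 = 2.440.
True-score variance = ρ_B + ρ_A + 2·0.22, so 0.775 = (0.80 + ρ_A + 0.44) / 2.440.
ρ_A = 0.775·2.440 − 0.80 − 0.44 = 0.651.

0.651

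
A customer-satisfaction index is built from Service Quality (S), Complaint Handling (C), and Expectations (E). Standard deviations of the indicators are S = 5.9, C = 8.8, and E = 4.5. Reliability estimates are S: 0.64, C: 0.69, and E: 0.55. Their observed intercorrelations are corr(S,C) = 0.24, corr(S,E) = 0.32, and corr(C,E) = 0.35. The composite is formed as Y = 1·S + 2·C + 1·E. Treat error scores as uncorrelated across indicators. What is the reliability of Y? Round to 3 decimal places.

0.758

Var(Y) = 5.9² + 2²·8.8² + 4.5² + 2·[2·5.9·8.8·0.24 + 5.9·4.5·0.32 + 2·8.8·4.5·0.35] = 364.82 + 122.275 = 487.095.
Because errors are independent across components, Cov(Tᵢ,Tⱼ) = Cov(Xᵢ,Xⱼ); the off-diagonal part of the true-score variance is the same as above.
True-score variance = [5.9²·0.64 + 2²·8.8²·0.69 + 4.5²·0.55] + 122.275 = 247.15 + 122.275 = 369.426.
Reliability = 369.426 / 487.095 = 0.758.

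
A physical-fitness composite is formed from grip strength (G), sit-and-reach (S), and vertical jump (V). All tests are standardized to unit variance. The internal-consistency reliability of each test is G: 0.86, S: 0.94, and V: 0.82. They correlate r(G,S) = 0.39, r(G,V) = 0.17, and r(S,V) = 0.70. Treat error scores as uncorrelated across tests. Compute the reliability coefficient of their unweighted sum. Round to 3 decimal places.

0.931

Var(G+S+V) = 3 + 2·[0.39 + 0.17 + 0.70] = 3 + 2.52 = 5.52.
Because errors are independent across components, Cov(Tᵢ,Tⱼ) = Cov(Xᵢ,Xⱼ); the off-diagonal part of the true-score variance is the same as above.
True-score variance = [0.86 + 0.94 + 0.82] + 2.52 = 2.62 + 2.52 = 5.14.
Reliability = 5.14 / 5.52 = 0.931.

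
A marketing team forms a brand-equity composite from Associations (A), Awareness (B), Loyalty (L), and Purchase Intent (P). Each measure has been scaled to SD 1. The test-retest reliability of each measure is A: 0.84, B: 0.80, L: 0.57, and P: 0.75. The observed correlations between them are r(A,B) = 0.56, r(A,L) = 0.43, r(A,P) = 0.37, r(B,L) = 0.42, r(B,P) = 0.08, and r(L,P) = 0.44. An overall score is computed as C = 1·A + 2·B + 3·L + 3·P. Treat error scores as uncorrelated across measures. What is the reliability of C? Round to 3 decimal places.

Var(C) = 1 + 2² + 3² + 3² + 2·[2·0.56 + 3·0.43 + 3·0.37 + 6·0.42 + 6·0.08 + 9·0.44] = 23 + 20.96 = 43.96.
Under uncorrelated errors the observed covariances equal the true-score covariances, so only the own-variance terms attenuate.
True-score variance = [0.84 + 2²·0.80 + 3²·0.57 + 3²·0.75] + 20.96 = 15.92 + 20.96 = 36.88.
Reliability = 36.88 / 43.96 = 0.839.

0.839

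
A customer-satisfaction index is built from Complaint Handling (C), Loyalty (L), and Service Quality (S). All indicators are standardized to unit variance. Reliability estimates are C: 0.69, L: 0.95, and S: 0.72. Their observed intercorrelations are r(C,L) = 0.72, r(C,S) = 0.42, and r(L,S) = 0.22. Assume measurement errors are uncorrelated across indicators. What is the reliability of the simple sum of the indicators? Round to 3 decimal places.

Var(C+L+S) = 3 + 2·[0.72 + 0.42 + 0.22] = 3 + 2.72 = 5.72.
Because errors are independent across components, Cov(Tᵢ,Tⱼ) = Cov(Xᵢ,Xⱼ); the off-diagonal part of the true-score variance is the same as above.
True-score variance = [0.69 + 0.95 + 0.72] + 2.72 = 2.36 + 2.72 = 5.08.
Reliability = 5.08 / 5.72 = 0.888.

0.888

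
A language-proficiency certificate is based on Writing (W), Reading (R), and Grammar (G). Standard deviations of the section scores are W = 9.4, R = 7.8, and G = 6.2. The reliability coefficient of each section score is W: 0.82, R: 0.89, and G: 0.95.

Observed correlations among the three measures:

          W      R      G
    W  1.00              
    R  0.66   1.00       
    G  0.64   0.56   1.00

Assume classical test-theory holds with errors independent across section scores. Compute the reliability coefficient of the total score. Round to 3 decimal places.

Var(W+R+G) = 9.4² + 7.8² + 6.2² + 2·[9.4·7.8·0.66 + 9.4·6.2·0.64 + 7.8·6.2·0.56] = 187.64 + 225.544 = 413.184.
Because errors are independent across components, Cov(Tᵢ,Tⱼ) = Cov(Xᵢ,Xⱼ); the off-diagonal part of the true-score variance is the same as above.
True-score variance = [9.4²·0.82 + 7.8²·0.89 + 6.2²·0.95] + 225.544 = 163.121 + 225.544 = 388.665.
Reliability = 388.665 / 413.184 = 0.941.

0.941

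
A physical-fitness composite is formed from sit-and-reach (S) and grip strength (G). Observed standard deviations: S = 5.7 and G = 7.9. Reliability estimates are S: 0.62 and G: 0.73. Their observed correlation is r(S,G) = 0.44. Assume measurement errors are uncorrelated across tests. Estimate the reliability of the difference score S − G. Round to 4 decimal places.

0.4718

Var(S−G) = 5.7² + 7.9² − 2·5.7·7.9·0.44 = 94.9 − 39.6264 = 55.2736.
With uncorrelated errors the cross-covariances are all true-score covariance, so they carry over unchanged; only the diagonal terms shrink to ρᵢσᵢ².
True-score variance = [5.7²·0.62 + 7.9²·0.73] − 39.6264 = 65.7031 − 39.6264 = 26.0767.
Reliability = 26.0767 / 55.2736 = 0.4718.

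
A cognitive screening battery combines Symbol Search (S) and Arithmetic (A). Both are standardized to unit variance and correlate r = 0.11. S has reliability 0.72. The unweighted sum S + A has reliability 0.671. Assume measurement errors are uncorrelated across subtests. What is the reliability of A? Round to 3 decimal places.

Var(S+A) = 2 + 2·0.11 = 2.220.
True-score variance = ρ_S + ρ_A + 2·0.11, so 0.671 = (0.72 + ρ_A + 0.22) / 2.220.
ρ_A = 0.671·2.220 − 0.72 − 0.22 = 0.550.

0.550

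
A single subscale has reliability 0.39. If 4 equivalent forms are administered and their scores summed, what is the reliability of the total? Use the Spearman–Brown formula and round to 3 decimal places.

ρ_k = kρ / (1 + (k−1)ρ) = 4·0.39 / (1 + 3·0.39) = 1.560 / 2.170 = 0.719.

0.719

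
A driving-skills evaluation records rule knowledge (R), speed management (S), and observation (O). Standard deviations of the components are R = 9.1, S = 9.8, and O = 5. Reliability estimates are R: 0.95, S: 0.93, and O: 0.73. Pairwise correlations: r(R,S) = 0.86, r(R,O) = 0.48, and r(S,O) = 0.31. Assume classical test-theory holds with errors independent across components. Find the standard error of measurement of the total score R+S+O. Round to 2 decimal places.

Var(total) = 203.85 + 227.45 = 431.3.
True-score variance = 186.237 + 227.45 = 413.686, so reliability = 0.9592.
Error variance = 431.3 − 413.686 = 17.6133; SEM = √17.6133 = 4.20.

4.20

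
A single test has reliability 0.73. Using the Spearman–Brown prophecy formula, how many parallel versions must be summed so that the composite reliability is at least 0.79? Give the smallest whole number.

2

k ≥ ρ*(1−ρ₁)/(ρ₁(1−ρ*)) = 0.79·0.27 / (0.73·0.21) = 1.391.
Smallest integer k = 2.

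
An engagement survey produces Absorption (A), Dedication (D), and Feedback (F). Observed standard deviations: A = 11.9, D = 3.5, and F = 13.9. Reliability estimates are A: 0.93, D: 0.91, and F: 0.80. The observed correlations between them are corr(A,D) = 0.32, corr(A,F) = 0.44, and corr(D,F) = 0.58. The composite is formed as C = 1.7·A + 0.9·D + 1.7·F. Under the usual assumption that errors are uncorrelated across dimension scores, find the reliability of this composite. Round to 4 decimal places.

0.9074

Var(C) = 1.7²·11.9² + 0.9²·3.5² + 1.7²·13.9² + 2·[1.53·11.9·3.5·0.32 + 2.89·11.9·13.9·0.44 + 1.53·3.5·13.9·0.58] = 977.552 + 547.798 = 1525.35.
Under uncorrelated errors the observed covariances equal the true-score covariances, so only the own-variance terms attenuate.
True-score variance = [1.7²·11.9²·0.93 + 0.9²·3.5²·0.91 + 1.7²·13.9²·0.80] + 547.798 = 836.336 + 547.798 = 1384.13.
Reliability = 1384.13 / 1525.35 = 0.9074.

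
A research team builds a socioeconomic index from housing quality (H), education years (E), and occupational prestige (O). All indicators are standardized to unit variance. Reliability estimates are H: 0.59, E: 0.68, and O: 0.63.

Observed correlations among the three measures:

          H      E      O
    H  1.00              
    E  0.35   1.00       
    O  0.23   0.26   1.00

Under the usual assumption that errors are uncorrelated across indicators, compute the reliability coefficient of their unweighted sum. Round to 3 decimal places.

0.765

Var(H+E+O) = 3 + 2·[0.35 + 0.23 + 0.26] = 3 + 1.68 = 4.68.
Under uncorrelated errors the observed covariances equal the true-score covariances, so only the own-variance terms attenuate.
True-score variance = [0.59 + 0.68 + 0.63] + 1.68 = 1.9 + 1.68 = 3.58.
Reliability = 3.58 / 4.68 = 0.765.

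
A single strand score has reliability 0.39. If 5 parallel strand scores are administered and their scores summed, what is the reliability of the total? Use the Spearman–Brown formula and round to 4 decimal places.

0.7617

ρ_k = kρ / (1 + (k−1)ρ) = 5·0.39 / (1 + 4·0.39) = 1.950 / 2.560 = 0.7617.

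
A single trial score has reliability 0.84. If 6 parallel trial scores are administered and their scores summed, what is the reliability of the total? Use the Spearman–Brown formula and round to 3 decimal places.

ρ_k = kρ / (1 + (k−1)ρ) = 6·0.84 / (1 + 5·0.84) = 5.040 / 5.200 = 0.969.

0.969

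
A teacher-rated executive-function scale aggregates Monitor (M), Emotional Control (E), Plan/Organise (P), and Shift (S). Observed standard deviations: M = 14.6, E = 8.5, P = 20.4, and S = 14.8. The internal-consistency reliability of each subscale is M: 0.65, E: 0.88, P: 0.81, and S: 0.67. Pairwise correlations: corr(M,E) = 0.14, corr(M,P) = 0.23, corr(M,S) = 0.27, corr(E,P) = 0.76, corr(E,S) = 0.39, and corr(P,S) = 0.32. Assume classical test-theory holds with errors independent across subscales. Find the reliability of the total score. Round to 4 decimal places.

0.8670

Var(M+E+P+S) = 14.6² + 8.5² + 20.4² + 14.8² + 2·[14.6·8.5·0.14 + 14.6·20.4·0.23 + 14.6·14.8·0.27 + 8.5·20.4·0.76 + 8.5·14.8·0.39 + 20.4·14.8·0.32] = 920.61 + 843.358 = 1763.97.
Under uncorrelated errors the observed covariances equal the true-score covariances, so only the own-variance terms attenuate.
True-score variance = [14.6²·0.65 + 8.5²·0.88 + 20.4²·0.81 + 14.8²·0.67] + 843.358 = 685.98 + 843.358 = 1529.34.
Reliability = 1529.34 / 1763.97 = 0.8670.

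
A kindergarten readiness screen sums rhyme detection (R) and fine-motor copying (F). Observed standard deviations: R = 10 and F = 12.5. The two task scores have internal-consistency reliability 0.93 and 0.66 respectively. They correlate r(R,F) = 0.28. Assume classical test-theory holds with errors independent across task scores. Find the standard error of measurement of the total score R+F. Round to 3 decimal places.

7.754

Var(total) = 256.25 + 70 = 326.25.
True-score variance = 196.125 + 70 = 266.125, so reliability = 0.8157.
Error variance = 326.25 − 266.125 = 60.125; SEM = √60.125 = 7.754.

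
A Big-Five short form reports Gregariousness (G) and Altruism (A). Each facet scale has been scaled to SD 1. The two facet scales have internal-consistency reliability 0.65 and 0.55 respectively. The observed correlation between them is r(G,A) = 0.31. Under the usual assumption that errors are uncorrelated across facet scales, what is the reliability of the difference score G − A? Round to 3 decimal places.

Var(G−A) = 1 + 1 − 2·0.31 = 2 − 0.62 = 1.38.
With uncorrelated errors the cross-covariances are all true-score covariance, so they carry over unchanged; only the diagonal terms shrink to ρᵢσᵢ².
True-score variance = [0.65 + 0.55] − 0.62 = 1.2 − 0.62 = 0.58.
Reliability = 0.58 / 1.38 = 0.420.

0.420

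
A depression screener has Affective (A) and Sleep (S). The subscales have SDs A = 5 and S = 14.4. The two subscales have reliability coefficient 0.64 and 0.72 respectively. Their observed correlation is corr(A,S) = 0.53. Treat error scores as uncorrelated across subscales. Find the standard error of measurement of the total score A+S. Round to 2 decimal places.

8.19

Var(total) = 232.36 + 76.32 = 308.68.
True-score variance = 165.299 + 76.32 = 241.619, so reliability = 0.7827.
Error variance = 308.68 − 241.619 = 67.0608; SEM = √67.0608 = 8.19.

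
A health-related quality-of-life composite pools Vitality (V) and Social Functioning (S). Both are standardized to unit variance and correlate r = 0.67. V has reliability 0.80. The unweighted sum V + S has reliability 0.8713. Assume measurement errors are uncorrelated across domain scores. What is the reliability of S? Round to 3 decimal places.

Var(V+S) = 2 + 2·0.67 = 3.340.
True-score variance = ρ_V + ρ_S + 2·0.67, so 0.8713 = (0.80 + ρ_S + 1.34) / 3.340.
ρ_S = 0.8713·3.340 − 0.80 − 1.34 = 0.770.

0.770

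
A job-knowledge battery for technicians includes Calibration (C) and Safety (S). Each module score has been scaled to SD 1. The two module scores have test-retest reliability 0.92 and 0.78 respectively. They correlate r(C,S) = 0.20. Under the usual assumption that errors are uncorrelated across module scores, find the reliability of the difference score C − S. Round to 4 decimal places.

Var(C−S) = 1 + 1 − 2·0.20 = 2 − 0.4 = 1.6.
Under uncorrelated errors the observed covariances equal the true-score covariances, so only the own-variance terms attenuate.
True-score variance = [0.92 + 0.78] − 0.4 = 1.7 − 0.4 = 1.3.
Reliability = 1.3 / 1.6 = 0.8125.

0.8125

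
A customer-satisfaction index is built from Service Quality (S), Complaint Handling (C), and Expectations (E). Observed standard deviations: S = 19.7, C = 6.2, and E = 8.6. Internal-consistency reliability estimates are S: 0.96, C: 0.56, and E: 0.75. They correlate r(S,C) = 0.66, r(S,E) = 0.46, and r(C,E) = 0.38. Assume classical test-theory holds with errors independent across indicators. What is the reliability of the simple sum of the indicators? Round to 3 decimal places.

0.941

Var(S+C+E) = 19.7² + 6.2² + 8.6² + 2·[19.7·6.2·0.66 + 19.7·8.6·0.46 + 6.2·8.6·0.38] = 500.49 + 357.614 = 858.104.
With uncorrelated errors the cross-covariances are all true-score covariance, so they carry over unchanged; only the diagonal terms shrink to ρᵢσᵢ².
True-score variance = [19.7²·0.96 + 6.2²·0.56 + 8.6²·0.75] + 357.614 = 449.563 + 357.614 = 807.177.
Reliability = 807.177 / 858.104 = 0.941.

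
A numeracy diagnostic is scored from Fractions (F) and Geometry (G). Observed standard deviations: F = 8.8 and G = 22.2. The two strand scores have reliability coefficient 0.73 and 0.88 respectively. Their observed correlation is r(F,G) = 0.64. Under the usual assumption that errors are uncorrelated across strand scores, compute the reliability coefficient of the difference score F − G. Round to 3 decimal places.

Var(F−G) = 8.8² + 22.2² − 2·8.8·22.2·0.64 = 570.28 − 250.061 = 320.219.
With uncorrelated errors the cross-covariances are all true-score covariance, so they carry over unchanged; only the diagonal terms shrink to ρᵢσᵢ².
True-score variance = [8.8²·0.73 + 22.2²·0.88] − 250.061 = 490.23 − 250.061 = 240.17.
Reliability = 240.17 / 320.219 = 0.750.

0.750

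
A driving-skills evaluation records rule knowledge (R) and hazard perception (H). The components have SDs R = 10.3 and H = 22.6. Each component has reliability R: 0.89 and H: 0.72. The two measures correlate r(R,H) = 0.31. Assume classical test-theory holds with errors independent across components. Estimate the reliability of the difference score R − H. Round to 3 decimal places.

0.673

Var(R−H) = 10.3² + 22.6² − 2·10.3·22.6·0.31 = 616.85 − 144.324 = 472.526.
Under uncorrelated errors the observed covariances equal the true-score covariances, so only the own-variance terms attenuate.
True-score variance = [10.3²·0.89 + 22.6²·0.72] − 144.324 = 462.167 − 144.324 = 317.844.
Reliability = 317.844 / 472.526 = 0.673.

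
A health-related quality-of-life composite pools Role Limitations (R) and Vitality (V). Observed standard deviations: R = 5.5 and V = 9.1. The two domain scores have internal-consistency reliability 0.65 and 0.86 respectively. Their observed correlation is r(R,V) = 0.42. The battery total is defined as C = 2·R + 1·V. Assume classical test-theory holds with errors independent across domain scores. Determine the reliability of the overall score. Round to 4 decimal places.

0.8126

Var(C) = 2²·5.5² + 9.1² + 2·[2·5.5·9.1·0.42] = 203.81 + 84.084 = 287.894.
With uncorrelated errors the cross-covariances are all true-score covariance, so they carry over unchanged; only the diagonal terms shrink to ρᵢσᵢ².
True-score variance = [2²·5.5²·0.65 + 9.1²·0.86] + 84.084 = 149.867 + 84.084 = 233.951.
Reliability = 233.951 / 287.894 = 0.8126.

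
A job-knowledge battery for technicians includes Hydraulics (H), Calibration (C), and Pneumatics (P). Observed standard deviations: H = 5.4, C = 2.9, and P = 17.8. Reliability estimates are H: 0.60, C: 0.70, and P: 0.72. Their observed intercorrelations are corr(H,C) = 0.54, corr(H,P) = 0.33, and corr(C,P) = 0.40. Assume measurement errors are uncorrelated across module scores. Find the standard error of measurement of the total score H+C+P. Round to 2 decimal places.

Var(total) = 354.41 + 121.648 = 476.058.
True-score variance = 251.508 + 121.648 = 373.156, so reliability = 0.7838.
Error variance = 476.058 − 373.156 = 102.902; SEM = √102.902 = 10.14.

10.14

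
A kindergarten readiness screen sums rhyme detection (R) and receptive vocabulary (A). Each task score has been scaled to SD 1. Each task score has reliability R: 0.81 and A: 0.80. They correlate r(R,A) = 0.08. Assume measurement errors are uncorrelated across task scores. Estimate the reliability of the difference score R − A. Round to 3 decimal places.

Var(R−A) = 1 + 1 − 2·0.08 = 2 − 0.16 = 1.84.
Because errors are independent across components, Cov(Tᵢ,Tⱼ) = Cov(Xᵢ,Xⱼ); the off-diagonal part of the true-score variance is the same as above.
True-score variance = [0.81 + 0.80] − 0.16 = 1.61 − 0.16 = 1.45.
Reliability = 1.45 / 1.84 = 0.788.

0.788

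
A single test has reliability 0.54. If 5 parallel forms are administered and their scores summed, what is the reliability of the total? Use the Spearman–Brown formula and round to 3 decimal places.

ρ_k = kρ / (1 + (k−1)ρ) = 5·0.54 / (1 + 4·0.54) = 2.700 / 3.160 = 0.854.

0.854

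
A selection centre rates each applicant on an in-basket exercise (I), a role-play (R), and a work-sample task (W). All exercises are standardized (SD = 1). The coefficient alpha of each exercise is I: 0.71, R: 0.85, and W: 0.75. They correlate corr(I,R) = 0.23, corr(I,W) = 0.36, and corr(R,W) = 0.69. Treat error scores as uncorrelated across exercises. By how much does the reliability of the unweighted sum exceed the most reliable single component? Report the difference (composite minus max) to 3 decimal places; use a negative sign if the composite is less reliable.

0.026

Var(sum) = 3 + 2.56 = 5.56; true-score variance = 2.31 + 2.56 = 4.87; composite reliability = 0.8759.
Max component reliability = 0.8500.
Difference = 0.8759 − 0.8500 = 0.026.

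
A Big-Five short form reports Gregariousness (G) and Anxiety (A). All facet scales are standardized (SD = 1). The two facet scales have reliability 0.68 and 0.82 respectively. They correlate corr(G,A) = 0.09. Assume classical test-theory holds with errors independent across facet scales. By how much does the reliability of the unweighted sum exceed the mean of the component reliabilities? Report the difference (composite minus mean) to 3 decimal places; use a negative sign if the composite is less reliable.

0.021

Var(sum) = 2 + 0.18 = 2.18; true-score variance = 1.5 + 0.18 = 1.68; composite reliability = 0.7706.
Mean component reliability = 0.7500.
Difference = 0.7706 − 0.7500 = 0.021.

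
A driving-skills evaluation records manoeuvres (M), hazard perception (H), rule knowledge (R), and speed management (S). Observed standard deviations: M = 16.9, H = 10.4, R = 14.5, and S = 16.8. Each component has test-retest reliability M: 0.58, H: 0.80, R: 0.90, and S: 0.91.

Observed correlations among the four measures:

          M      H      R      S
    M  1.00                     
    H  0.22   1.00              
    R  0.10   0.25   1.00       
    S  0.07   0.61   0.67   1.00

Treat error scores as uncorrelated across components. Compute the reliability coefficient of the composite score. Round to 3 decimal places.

Var(M+H+R+S) = 16.9² + 10.4² + 14.5² + 16.8² + 2·[16.9·10.4·0.22 + 16.9·14.5·0.10 + 16.9·16.8·0.07 + 10.4·14.5·0.25 + 10.4·16.8·0.61 + 14.5·16.8·0.67] = 886.26 + 781.076 = 1667.34.
With uncorrelated errors the cross-covariances are all true-score covariance, so they carry over unchanged; only the diagonal terms shrink to ρᵢσᵢ².
True-score variance = [16.9²·0.58 + 10.4²·0.80 + 14.5²·0.90 + 16.8²·0.91] + 781.076 = 698.245 + 781.076 = 1479.32.
Reliability = 1479.32 / 1667.34 = 0.887.

0.887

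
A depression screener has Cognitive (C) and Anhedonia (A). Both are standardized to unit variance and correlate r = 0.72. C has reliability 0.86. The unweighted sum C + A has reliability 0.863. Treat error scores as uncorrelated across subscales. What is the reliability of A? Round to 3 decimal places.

0.669

Var(C+A) = 2 + 2·0.72 = 3.440.
True-score variance = ρ_C + ρ_A + 2·0.72, so 0.863 = (0.86 + ρ_A + 1.44) / 3.440.
ρ_A = 0.863·3.440 − 0.86 − 1.44 = 0.669.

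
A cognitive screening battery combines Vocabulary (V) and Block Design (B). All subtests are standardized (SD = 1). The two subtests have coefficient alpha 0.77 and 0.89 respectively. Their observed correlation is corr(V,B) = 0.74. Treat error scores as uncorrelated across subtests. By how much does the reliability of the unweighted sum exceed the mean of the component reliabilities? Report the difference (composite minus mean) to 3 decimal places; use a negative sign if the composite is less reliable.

Var(sum) = 2 + 1.48 = 3.48; true-score variance = 1.66 + 1.48 = 3.14; composite reliability = 0.9023.
Mean component reliability = 0.8300.
Difference = 0.9023 − 0.8300 = 0.072.

0.072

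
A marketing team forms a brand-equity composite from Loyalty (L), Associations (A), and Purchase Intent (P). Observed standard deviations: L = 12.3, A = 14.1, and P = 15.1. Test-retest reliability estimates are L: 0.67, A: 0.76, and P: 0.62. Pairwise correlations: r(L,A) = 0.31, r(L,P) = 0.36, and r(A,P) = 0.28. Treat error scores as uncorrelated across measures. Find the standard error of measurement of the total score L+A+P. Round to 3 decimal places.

Var(total) = 578.11 + 360.482 = 938.592.
True-score variance = 393.826 + 360.482 = 754.308, so reliability = 0.8037.
Error variance = 938.592 − 754.308 = 184.284; SEM = √184.284 = 13.575.

13.575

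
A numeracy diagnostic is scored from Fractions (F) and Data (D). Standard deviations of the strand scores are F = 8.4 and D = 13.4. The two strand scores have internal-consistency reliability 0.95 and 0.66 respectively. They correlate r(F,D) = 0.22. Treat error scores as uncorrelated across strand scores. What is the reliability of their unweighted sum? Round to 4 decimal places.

Var(F+D) = 8.4² + 13.4² + 2·[8.4·13.4·0.22] = 250.12 + 49.5264 = 299.646.
With uncorrelated errors the cross-covariances are all true-score covariance, so they carry over unchanged; only the diagonal terms shrink to ρᵢσᵢ².
True-score variance = [8.4²·0.95 + 13.4²·0.66] + 49.5264 = 185.542 + 49.5264 = 235.068.
Reliability = 235.068 / 299.646 = 0.7845.

0.7845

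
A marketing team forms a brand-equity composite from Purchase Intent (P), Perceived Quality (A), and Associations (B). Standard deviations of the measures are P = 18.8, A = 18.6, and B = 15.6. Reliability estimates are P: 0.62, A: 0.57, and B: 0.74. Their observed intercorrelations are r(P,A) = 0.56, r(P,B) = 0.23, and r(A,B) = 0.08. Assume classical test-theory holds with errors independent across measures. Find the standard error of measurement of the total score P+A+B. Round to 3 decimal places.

Var(total) = 942.76 + 572.976 = 1515.74.
True-score variance = 596.416 + 572.976 = 1169.39, so reliability = 0.7715.
Error variance = 1515.74 − 1169.39 = 346.344; SEM = √346.344 = 18.610.

18.610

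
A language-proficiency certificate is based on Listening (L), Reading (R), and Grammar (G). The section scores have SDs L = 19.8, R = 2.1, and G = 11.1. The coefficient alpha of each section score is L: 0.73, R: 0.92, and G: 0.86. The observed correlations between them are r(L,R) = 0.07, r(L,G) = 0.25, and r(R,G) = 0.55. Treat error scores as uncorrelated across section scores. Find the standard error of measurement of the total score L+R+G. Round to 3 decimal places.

11.111

Var(total) = 519.66 + 141.352 = 661.012.
True-score variance = 396.207 + 141.352 = 537.559, so reliability = 0.8132.
Error variance = 661.012 − 537.559 = 123.453; SEM = √123.453 = 11.111.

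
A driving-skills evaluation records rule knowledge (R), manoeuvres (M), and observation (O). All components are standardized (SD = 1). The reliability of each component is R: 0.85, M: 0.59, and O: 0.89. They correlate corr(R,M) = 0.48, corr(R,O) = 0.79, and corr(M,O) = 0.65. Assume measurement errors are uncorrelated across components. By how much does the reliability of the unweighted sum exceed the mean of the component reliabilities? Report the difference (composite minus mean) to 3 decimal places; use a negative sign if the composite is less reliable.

Var(sum) = 3 + 3.84 = 6.84; true-score variance = 2.33 + 3.84 = 6.17; composite reliability = 0.9020.
Mean component reliability = 0.7767.
Difference = 0.9020 − 0.7767 = 0.125.

0.125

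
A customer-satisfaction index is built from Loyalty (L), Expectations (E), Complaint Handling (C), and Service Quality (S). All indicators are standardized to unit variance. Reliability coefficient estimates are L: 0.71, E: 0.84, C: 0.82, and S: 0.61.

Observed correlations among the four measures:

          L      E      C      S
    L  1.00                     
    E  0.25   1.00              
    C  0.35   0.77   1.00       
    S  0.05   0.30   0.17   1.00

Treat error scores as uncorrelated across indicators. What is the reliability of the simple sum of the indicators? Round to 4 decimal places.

0.8689

Var(L+E+C+S) = 4 + 2·[0.25 + 0.35 + 0.05 + 0.77 + 0.30 + 0.17] = 4 + 3.78 = 7.78.
Under uncorrelated errors the observed covariances equal the true-score covariances, so only the own-variance terms attenuate.
True-score variance = [0.71 + 0.84 + 0.82 + 0.61] + 3.78 = 2.98 + 3.78 = 6.76.
Reliability = 6.76 / 7.78 = 0.8689.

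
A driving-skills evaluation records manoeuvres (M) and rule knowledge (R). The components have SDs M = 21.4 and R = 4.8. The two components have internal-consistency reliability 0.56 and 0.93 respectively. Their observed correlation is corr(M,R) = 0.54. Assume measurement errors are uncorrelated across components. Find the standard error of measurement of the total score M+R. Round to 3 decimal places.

Var(total) = 481 + 110.938 = 591.938.
True-score variance = 277.885 + 110.938 = 388.822, so reliability = 0.6569.
Error variance = 591.938 − 388.822 = 203.115; SEM = √203.115 = 14.252.

14.252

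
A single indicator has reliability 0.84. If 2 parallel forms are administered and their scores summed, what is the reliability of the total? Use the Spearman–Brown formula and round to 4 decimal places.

0.9130

ρ_k = kρ / (1 + (k−1)ρ) = 2·0.84 / (1 + 1·0.84) = 1.680 / 1.840 = 0.9130.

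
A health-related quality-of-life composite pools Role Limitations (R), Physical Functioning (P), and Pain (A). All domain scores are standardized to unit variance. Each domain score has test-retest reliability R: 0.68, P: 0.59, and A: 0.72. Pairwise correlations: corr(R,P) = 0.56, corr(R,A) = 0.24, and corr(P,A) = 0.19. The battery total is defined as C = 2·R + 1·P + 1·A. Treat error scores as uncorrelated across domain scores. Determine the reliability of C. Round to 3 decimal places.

0.794

Var(C) = 2² + 1 + 1 + 2·[2·0.56 + 2·0.24 + 0.19] = 6 + 3.58 = 9.58.
With uncorrelated errors the cross-covariances are all true-score covariance, so they carry over unchanged; only the diagonal terms shrink to ρᵢσᵢ².
True-score variance = [2²·0.68 + 0.59 + 0.72] + 3.58 = 4.03 + 3.58 = 7.61.
Reliability = 7.61 / 9.58 = 0.794.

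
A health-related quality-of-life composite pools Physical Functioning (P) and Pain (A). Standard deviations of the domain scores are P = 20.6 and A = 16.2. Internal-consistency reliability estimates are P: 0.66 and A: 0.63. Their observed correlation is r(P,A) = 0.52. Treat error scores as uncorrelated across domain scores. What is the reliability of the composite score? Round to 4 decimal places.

0.7665

Var(P+A) = 20.6² + 16.2² + 2·[20.6·16.2·0.52] = 686.8 + 347.069 = 1033.87.
Under uncorrelated errors the observed covariances equal the true-score covariances, so only the own-variance terms attenuate.
True-score variance = [20.6²·0.66 + 16.2²·0.63] + 347.069 = 445.415 + 347.069 = 792.484.
Reliability = 792.484 / 1033.87 = 0.7665.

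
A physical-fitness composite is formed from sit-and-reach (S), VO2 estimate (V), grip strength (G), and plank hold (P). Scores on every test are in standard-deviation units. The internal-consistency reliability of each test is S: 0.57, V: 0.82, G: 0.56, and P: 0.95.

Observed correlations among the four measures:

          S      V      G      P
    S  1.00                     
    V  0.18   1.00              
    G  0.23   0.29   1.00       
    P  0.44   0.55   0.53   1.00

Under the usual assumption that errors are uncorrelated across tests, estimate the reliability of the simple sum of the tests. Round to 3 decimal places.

0.870

Var(S+V+G+P) = 4 + 2·[0.18 + 0.23 + 0.44 + 0.29 + 0.55 + 0.53] = 4 + 4.44 = 8.44.
Under uncorrelated errors the observed covariances equal the true-score covariances, so only the own-variance terms attenuate.
True-score variance = [0.57 + 0.82 + 0.56 + 0.95] + 4.44 = 2.9 + 4.44 = 7.34.
Reliability = 7.34 / 8.44 = 0.870.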